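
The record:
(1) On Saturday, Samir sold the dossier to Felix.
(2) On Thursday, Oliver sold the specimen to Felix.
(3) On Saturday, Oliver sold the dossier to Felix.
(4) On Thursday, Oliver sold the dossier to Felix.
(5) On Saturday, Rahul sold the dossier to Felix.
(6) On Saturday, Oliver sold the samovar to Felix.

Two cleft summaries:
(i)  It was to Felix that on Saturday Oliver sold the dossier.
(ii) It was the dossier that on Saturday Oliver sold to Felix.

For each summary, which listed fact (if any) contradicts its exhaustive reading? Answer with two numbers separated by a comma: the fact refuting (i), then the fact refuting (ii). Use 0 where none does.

(i): focus "Felix". No fact shares Oliver as agent and the dossier as thing and on Saturday as setting with a different recipient. 0.
(ii): focus "the dossier". Looking for Oliver as agent and Felix as recipient and on Saturday as setting with some other thing — fact (6) has the samovar there. Refuted.

0, 6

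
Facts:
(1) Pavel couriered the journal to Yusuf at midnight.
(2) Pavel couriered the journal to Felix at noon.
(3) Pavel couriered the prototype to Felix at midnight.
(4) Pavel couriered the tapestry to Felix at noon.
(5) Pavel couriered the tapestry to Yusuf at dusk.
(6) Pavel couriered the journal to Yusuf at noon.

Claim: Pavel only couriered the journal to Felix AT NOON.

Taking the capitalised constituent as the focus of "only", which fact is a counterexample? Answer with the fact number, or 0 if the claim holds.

0

The capitals mark "at noon" as focus. So "only" rules out other settings, with the rest (agent = Pavel, thing = the journal, recipient = Felix) as background.
No fact matches agent = Pavel, thing = the journal, recipient = Felix with a different setting — every other fact differs on at least one backgrounded slot. So no fact refutes it.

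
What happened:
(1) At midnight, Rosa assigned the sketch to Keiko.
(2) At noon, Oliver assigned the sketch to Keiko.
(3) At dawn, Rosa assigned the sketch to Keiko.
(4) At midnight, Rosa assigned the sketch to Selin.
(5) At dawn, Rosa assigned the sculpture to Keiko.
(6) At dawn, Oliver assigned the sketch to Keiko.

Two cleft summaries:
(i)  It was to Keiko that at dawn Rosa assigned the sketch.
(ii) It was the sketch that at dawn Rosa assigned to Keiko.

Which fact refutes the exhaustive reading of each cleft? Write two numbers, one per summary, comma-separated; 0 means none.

(i): focus "Keiko". No fact shares agent = Rosa, thing = the sketch, setting = at dawn with a different recipient. 0.
(ii): focus "the sketch". Looking for agent = Rosa, recipient = Keiko, setting = at dawn with some other thing — fact (5) has the sculpture there. Refuted.

0, 5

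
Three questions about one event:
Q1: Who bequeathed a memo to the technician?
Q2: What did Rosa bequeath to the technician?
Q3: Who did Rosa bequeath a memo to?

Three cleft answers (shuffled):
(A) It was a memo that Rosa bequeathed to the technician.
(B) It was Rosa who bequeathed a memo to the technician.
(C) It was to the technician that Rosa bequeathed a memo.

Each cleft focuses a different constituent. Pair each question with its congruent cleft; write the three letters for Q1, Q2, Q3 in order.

BAC

Q1 asks about the subject (agent); cleft (B) focuses "Rosa", which is the subject (agent) — so Q1 → B.
Q2 asks about the direct object; cleft (A) focuses "a memo", which is the direct object — so Q2 → A.
Q3 asks about the recipient; cleft (C) focuses "to the technician", which is the recipient — so Q3 → C.
Mapping: Q1→B, Q2→A, Q3→C.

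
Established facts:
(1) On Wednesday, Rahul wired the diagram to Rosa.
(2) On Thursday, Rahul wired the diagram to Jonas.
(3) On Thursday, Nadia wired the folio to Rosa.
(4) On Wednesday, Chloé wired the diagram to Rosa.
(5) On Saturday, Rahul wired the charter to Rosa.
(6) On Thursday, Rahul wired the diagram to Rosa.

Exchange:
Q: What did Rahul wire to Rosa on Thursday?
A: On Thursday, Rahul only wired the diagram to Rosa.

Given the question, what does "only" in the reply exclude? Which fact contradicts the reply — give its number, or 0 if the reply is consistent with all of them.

The question "What did ...?" targets the thing, so in the reply the focus falls on "the diagram".
So "only" ranges over things; the rest (agent = Rahul, recipient = Rosa, setting = on Thursday) is presupposed.
No listed fact shares that background with another thing. Nothing contradicts the reply.
(Fact (1) would refute a reading with focus on the setting — but that is not what the question asks.)

0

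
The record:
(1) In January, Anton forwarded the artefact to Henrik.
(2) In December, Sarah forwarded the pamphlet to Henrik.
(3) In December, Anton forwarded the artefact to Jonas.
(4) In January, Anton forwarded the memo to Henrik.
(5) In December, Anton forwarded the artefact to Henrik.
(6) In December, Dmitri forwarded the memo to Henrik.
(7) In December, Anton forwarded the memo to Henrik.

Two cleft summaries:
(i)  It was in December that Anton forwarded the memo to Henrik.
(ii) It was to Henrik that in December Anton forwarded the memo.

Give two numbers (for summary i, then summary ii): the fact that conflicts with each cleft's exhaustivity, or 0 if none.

4, 0

(i): focus "in December". Looking for same agent, thing, recipient (Anton / the memo / Henrik) with some other setting — fact (4) has in January there. Refuted.
(ii): focus "Henrik". No fact shares same agent, thing, setting (Anton / the memo / in December) with a different recipient. 0.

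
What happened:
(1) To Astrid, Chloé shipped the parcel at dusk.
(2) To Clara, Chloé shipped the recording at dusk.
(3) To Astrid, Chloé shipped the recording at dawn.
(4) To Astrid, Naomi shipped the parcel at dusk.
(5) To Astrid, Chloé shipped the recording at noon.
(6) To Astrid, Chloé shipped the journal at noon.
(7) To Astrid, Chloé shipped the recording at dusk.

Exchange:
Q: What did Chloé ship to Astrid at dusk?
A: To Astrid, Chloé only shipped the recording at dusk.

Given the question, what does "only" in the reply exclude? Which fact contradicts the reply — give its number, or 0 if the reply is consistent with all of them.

1

Answering "What did ...?" puts focus on the thing — here, "the recording".
So "only" ranges over things; the rest (agent = Chloé, recipient = Astrid, setting = at dusk) is presupposed.
Fact (1) shares the background with a different thing (the parcel) — counterexample.
(Fact (2) would refute a reading with focus on the recipient — but that is not what the question asks.)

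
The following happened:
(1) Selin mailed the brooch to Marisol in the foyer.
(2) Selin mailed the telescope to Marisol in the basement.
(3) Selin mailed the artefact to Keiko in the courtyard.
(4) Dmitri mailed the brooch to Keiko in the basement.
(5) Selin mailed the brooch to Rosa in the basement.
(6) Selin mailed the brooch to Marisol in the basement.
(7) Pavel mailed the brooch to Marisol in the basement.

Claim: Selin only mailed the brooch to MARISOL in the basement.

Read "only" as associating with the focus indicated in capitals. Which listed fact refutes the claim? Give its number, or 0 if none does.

5

Focus (in capitals) is "Marisol" — the recipient. "Only" excludes alternative recipients while holding fixed same agent, thing, setting (Selin / the brooch / in the basement).
Fact (5) matches on same agent, thing, setting (Selin / the brooch / in the basement), but has recipient = Rosa instead. That refutes the claim.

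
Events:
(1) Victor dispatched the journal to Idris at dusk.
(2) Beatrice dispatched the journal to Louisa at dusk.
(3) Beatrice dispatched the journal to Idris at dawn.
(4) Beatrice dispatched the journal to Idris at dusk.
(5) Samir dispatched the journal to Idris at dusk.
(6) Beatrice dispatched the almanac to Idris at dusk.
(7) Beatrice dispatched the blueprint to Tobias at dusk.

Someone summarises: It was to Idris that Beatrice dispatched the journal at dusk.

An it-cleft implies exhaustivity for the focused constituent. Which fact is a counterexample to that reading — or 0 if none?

2

The cleft puts "Idris" in focus and presupposes the open proposition with agent = Beatrice, thing = the journal, setting = at dusk.
Exhaustivity: Idris is the only recipient satisfying that background.
But fact (2) also has agent = Beatrice, thing = the journal, setting = at dusk, with recipient = Louisa — so the exhaustive reading fails.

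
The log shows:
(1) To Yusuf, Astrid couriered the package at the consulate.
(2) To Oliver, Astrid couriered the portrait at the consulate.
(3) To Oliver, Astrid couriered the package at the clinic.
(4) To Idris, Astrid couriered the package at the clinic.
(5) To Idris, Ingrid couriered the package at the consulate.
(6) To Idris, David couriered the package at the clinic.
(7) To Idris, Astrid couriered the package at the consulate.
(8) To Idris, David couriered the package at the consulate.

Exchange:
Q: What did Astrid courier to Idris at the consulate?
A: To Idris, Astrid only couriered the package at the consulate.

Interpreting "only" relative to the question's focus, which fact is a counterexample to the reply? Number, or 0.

0

Answering "What did ...?" puts focus on the thing — here, "the package".
"Only" then excludes alternative things while the background — agent = Astrid, recipient = Idris, setting = at the consulate — is held fixed.
No fact keeps agent = Astrid, recipient = Idris, setting = at the consulate while changing the thing; every other fact differs on something backgrounded. The reply stands.
(Fact (4) would refute a reading with focus on the setting — but that is not what the question asks.)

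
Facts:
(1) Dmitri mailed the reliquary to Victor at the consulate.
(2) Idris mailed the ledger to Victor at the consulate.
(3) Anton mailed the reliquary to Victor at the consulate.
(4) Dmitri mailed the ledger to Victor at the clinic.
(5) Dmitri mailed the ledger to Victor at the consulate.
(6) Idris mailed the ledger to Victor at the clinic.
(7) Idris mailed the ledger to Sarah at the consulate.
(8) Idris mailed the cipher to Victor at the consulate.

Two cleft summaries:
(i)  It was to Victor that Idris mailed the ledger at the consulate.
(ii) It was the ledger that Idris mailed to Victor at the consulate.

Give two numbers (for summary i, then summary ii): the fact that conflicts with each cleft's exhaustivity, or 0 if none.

7, 8

(i): focus "Victor". Looking for same agent, thing, setting (Idris / the ledger / at the consulate) with some other recipient — fact (7) has Sarah there. Refuted.
(ii): focus "the ledger". Looking for same agent, recipient, setting (Idris / Victor / at the consulate) with some other thing — fact (8) has the cipher there. Refuted.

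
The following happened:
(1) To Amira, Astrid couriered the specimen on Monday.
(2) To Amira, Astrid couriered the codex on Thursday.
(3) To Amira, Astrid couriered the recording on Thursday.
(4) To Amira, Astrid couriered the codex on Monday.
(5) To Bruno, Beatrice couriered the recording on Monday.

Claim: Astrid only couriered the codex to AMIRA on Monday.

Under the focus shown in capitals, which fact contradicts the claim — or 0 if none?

0

Focus (in capitals) is "Amira" — the recipient. "Only" excludes alternative recipients while holding fixed Astrid as agent and the codex as thing and on Monday as setting.
Every other fact changes something in the background, not just the recipient. Nothing refutes the claim.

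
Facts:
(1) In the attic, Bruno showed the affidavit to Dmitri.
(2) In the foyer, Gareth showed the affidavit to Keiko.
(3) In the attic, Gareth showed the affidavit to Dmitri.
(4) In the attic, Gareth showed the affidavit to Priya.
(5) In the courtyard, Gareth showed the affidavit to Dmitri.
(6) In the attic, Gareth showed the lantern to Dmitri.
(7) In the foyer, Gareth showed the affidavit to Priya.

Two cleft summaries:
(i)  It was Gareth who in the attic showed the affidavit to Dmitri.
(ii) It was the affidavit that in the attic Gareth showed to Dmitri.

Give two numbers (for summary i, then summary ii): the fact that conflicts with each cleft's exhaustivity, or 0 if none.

Summary (i) focuses "Gareth" (the agent); background the affidavit as thing and Dmitri as recipient and in the attic as setting. Fact (1) matches that background with agent = Bruno — refutes (i).
Summary (ii) focuses "the affidavit" (the thing); background Gareth as agent and Dmitri as recipient and in the attic as setting. Fact (6) matches that background with thing = the lantern — refutes (ii).

1, 6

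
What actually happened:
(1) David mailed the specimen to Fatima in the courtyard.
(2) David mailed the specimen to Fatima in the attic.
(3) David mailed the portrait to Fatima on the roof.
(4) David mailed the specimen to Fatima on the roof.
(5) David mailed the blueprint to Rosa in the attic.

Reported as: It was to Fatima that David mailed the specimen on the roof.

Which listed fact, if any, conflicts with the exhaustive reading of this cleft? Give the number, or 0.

0

Focus of the cleft: "Fatima" (the recipient). Presupposed background: David as agent and the specimen as thing and on the roof as setting.
The exhaustive reading says no other recipient fits that background.
No listed fact matches the background with a different recipient. Exhaustivity holds.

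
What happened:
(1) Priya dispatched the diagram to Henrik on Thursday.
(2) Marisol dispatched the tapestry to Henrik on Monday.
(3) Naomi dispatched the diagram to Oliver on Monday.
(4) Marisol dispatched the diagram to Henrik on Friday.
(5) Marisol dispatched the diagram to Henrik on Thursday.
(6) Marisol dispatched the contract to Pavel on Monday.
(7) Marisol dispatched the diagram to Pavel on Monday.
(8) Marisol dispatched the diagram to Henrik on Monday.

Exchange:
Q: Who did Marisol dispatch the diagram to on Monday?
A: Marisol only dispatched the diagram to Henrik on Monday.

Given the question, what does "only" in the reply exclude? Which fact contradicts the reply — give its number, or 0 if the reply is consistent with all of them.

7

Answering "Who did ... to ...?" puts focus on the recipient — here, "Henrik".
"Only" then excludes alternative recipients while the background — same agent, thing, setting (Marisol / the diagram / on Monday) — is held fixed.
Fact (7) keeps same agent, thing, setting (Marisol / the diagram / on Monday) but has recipient = Pavel; that refutes the reply.
(Fact (2) would refute a reading with focus on the thing — but that is not what the question asks.)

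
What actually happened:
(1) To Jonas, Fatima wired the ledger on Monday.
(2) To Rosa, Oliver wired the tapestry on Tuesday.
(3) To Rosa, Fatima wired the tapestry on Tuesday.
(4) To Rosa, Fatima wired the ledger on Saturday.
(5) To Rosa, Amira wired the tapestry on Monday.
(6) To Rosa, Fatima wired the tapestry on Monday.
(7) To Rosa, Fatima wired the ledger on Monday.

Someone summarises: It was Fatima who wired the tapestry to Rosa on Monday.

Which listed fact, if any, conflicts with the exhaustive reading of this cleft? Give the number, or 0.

Focus of the cleft: "Fatima" (the agent). Presupposed background: the tapestry as thing and Rosa as recipient and on Monday as setting.
Exhaustivity: Fatima is the only agent satisfying that background.
Fact (5) shares the background but with agent = Amira; exhaustivity is violated.

5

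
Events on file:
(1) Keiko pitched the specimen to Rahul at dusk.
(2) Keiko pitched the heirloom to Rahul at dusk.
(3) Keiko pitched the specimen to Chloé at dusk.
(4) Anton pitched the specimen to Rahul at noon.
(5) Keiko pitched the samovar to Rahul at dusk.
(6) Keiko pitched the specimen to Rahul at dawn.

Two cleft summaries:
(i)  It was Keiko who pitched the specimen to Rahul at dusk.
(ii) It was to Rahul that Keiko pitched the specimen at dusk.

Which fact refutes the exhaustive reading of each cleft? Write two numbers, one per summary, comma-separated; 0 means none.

0, 3

Summary (i) focuses "Keiko" (the agent); background the specimen as thing and Rahul as recipient and at dusk as setting. No fact matches that background with a different agent, so 0.
Summary (ii) focuses "Rahul" (the recipient); background Keiko as agent and the specimen as thing and at dusk as setting. Fact (3) matches that background with recipient = Chloé — refutes (ii).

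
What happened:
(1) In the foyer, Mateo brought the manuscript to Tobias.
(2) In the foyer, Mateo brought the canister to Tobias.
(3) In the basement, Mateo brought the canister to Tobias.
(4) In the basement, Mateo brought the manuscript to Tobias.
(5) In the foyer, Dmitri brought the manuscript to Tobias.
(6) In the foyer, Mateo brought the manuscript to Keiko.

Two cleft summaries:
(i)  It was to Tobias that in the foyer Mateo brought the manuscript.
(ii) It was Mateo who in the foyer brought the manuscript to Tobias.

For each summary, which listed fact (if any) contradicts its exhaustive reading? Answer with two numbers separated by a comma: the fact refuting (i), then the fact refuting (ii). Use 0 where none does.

Summary (i) focuses "Tobias" (the recipient); background same agent, thing, setting (Mateo / the manuscript / in the foyer). Fact (6) matches that background with recipient = Keiko — refutes (i).
Summary (ii) focuses "Mateo" (the agent); background same thing, recipient, setting (the manuscript / Tobias / in the foyer). Fact (5) matches that background with agent = Dmitri — refutes (ii).

6, 5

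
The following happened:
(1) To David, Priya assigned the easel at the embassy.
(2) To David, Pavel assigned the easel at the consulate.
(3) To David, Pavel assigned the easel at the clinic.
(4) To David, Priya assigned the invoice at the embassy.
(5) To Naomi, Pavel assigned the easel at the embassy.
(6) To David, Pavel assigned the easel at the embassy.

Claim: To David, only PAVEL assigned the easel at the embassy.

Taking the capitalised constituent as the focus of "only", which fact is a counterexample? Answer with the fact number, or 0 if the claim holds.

1

The capitals mark "Pavel" as focus. So "only" rules out other agents, with the rest (the easel as thing and David as recipient and at the embassy as setting) as background.
Fact (1) matches on the easel as thing and David as recipient and at the embassy as setting, but has agent = Priya instead. That refutes the claim.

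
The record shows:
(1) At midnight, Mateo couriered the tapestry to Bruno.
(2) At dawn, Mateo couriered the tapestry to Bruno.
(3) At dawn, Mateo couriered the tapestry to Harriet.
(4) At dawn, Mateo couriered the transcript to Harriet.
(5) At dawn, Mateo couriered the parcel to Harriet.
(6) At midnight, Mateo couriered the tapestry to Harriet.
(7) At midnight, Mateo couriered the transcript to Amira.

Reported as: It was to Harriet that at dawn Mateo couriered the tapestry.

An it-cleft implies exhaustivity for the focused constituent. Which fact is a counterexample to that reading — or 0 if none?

2

Focus of the cleft: "Harriet" (the recipient). Presupposed background: agent = Mateo, thing = the tapestry, setting = at dawn.
The exhaustive reading says no other recipient fits that background.
But fact (2) also has agent = Mateo, thing = the tapestry, setting = at dawn, with recipient = Bruno — so the exhaustive reading fails.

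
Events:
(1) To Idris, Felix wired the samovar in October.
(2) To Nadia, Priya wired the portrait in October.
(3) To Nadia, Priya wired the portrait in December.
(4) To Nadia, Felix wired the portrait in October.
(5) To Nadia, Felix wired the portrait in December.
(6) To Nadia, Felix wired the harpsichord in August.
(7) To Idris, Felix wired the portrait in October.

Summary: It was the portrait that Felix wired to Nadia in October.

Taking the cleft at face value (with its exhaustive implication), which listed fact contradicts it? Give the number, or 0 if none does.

0

The cleft puts "the portrait" in focus and presupposes the open proposition with same agent, recipient, setting (Felix / Nadia / in October).
The exhaustive reading says no other thing fits that background.
No listed fact matches the background with a different thing. Exhaustivity holds.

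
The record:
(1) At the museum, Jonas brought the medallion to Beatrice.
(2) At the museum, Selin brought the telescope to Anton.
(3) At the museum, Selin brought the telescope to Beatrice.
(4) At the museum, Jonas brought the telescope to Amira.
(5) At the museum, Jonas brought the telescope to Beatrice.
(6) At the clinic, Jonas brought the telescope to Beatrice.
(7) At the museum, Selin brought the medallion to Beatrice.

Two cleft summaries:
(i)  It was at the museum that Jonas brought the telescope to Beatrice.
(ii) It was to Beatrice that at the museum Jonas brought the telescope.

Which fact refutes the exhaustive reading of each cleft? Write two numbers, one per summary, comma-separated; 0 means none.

6, 4

Summary (i) focuses "at the museum" (the setting); background Jonas as agent and the telescope as thing and Beatrice as recipient. Fact (6) matches that background with setting = at the clinic — refutes (i).
Summary (ii) focuses "Beatrice" (the recipient); background Jonas as agent and the telescope as thing and at the museum as setting. Fact (4) matches that background with recipient = Amira — refutes (ii).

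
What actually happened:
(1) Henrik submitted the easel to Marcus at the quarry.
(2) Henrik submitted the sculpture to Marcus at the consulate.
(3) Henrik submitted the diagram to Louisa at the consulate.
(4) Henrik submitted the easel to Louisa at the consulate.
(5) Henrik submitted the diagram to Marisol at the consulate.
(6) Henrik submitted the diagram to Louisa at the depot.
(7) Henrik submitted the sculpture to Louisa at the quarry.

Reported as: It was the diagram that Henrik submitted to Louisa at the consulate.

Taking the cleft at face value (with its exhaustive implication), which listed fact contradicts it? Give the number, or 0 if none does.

4

The cleft puts "the diagram" in focus and presupposes the open proposition with agent = Henrik, recipient = Louisa, setting = at the consulate.
The exhaustive reading says no other thing fits that background.
Fact (4) shares the background but with thing = the easel; exhaustivity is violated.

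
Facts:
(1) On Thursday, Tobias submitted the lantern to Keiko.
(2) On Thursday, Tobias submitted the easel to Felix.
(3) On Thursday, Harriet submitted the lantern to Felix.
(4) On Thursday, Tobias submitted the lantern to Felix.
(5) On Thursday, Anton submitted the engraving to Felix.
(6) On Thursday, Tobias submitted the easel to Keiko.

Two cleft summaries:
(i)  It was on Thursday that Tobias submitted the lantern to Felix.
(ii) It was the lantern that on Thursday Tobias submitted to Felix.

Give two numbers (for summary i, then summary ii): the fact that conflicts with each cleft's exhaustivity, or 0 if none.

0, 2

(i): focus "on Thursday". No fact shares agent = Tobias, thing = the lantern, recipient = Felix with a different setting. 0.
(ii): focus "the lantern". Looking for agent = Tobias, recipient = Felix, setting = on Thursday with some other thing — fact (2) has the easel there. Refuted.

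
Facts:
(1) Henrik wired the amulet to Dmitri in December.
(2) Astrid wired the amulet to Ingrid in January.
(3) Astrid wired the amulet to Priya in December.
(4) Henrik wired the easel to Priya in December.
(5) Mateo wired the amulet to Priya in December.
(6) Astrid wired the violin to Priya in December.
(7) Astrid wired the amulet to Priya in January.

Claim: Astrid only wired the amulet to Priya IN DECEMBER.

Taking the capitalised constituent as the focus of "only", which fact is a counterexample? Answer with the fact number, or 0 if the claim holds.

7

Focus (in capitals) is "in December" — the setting. "Only" excludes alternative settings while holding fixed agent = Astrid, thing = the amulet, recipient = Priya.
Fact (7) matches on agent = Astrid, thing = the amulet, recipient = Priya, but has setting = in January instead. That refutes the claim.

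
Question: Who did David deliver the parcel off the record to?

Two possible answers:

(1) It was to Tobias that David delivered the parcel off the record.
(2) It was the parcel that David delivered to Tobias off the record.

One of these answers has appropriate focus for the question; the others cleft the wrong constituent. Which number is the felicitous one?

1

The question word "who" targets the recipient.
Option (1) clefts "to Tobias" — that matches what the question asks about.
Option (2) clefts "the parcel" — the direct object, not what was asked.
So the congruent reply is (1).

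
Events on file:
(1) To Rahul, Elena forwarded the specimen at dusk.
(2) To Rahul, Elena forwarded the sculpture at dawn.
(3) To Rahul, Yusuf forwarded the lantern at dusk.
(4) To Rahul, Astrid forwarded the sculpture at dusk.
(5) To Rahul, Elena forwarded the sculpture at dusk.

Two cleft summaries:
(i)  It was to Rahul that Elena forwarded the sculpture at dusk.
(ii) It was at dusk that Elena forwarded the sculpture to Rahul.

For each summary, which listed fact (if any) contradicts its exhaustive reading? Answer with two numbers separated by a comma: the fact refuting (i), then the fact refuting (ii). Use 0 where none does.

Summary (i) focuses "Rahul" (the recipient); background agent = Elena, thing = the sculpture, setting = at dusk. No fact matches that background with a different recipient, so 0.
Summary (ii) focuses "at dusk" (the setting); background agent = Elena, thing = the sculpture, recipient = Rahul. Fact (2) matches that background with setting = at dawn — refutes (ii).

0, 2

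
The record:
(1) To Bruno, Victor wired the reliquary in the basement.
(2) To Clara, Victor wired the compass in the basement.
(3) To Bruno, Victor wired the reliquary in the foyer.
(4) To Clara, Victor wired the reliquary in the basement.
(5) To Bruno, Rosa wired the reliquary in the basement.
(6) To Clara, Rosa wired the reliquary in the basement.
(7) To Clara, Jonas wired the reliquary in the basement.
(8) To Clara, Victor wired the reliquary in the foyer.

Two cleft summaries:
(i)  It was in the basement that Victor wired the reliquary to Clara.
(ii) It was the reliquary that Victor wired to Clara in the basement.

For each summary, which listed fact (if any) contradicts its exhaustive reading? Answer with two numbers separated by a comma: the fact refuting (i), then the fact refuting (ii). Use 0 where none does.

(i): focus "in the basement". Looking for Victor as agent and the reliquary as thing and Clara as recipient with some other setting — fact (8) has in the foyer there. Refuted.
(ii): focus "the reliquary". Looking for Victor as agent and Clara as recipient and in the basement as setting with some other thing — fact (2) has the compass there. Refuted.

8, 2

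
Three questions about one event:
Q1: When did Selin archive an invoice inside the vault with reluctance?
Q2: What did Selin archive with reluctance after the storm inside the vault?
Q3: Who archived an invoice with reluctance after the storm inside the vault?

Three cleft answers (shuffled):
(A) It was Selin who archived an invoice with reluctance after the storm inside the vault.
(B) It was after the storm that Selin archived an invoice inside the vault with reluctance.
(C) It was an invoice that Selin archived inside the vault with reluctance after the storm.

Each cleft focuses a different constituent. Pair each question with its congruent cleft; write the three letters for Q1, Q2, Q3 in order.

BCA

Q1 asks about the time; cleft (B) focuses "after the storm", which is the time — so Q1 → B.
Q2 asks about the direct object; cleft (C) focuses "an invoice", which is the direct object — so Q2 → C.
Q3 asks about the subject (agent); cleft (A) focuses "Selin", which is the subject (agent) — so Q3 → A.
Mapping: Q1→B, Q2→C, Q3→A.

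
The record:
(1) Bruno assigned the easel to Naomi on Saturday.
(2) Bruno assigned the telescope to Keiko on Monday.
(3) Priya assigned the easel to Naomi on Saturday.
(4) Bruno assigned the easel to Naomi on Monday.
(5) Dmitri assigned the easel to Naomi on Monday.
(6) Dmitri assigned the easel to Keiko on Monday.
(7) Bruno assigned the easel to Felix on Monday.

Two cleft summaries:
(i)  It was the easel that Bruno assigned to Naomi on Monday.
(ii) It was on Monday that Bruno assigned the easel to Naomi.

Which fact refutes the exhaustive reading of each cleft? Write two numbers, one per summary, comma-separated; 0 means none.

(i): focus "the easel". No fact shares agent = Bruno, recipient = Naomi, setting = on Monday with a different thing. 0.
(ii): focus "on Monday". Looking for agent = Bruno, thing = the easel, recipient = Naomi with some other setting — fact (1) has on Saturday there. Refuted.

0, 1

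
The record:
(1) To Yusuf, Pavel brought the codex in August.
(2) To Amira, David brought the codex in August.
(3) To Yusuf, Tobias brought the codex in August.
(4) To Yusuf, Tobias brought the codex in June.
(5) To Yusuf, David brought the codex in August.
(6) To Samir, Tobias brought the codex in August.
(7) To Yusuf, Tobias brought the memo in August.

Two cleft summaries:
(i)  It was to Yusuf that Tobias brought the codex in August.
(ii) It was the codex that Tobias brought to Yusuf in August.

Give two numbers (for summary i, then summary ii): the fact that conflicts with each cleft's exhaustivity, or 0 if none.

(i): focus "Yusuf". Looking for same agent, thing, setting (Tobias / the codex / in August) with some other recipient — fact (6) has Samir there. Refuted.
(ii): focus "the codex". Looking for same agent, recipient, setting (Tobias / Yusuf / in August) with some other thing — fact (7) has the memo there. Refuted.

6, 7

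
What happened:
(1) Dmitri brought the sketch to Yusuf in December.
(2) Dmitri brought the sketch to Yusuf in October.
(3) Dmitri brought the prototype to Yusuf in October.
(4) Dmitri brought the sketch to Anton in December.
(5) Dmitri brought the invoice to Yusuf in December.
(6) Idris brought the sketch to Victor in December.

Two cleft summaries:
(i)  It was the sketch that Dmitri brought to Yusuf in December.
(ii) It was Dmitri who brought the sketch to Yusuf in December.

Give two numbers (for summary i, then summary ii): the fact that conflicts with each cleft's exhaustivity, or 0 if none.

Summary (i) focuses "the sketch" (the thing); background agent = Dmitri, recipient = Yusuf, setting = in December. Fact (5) matches that background with thing = the invoice — refutes (i).
Summary (ii) focuses "Dmitri" (the agent); background thing = the sketch, recipient = Yusuf, setting = in December. No fact matches that background with a different agent, so 0.

5, 0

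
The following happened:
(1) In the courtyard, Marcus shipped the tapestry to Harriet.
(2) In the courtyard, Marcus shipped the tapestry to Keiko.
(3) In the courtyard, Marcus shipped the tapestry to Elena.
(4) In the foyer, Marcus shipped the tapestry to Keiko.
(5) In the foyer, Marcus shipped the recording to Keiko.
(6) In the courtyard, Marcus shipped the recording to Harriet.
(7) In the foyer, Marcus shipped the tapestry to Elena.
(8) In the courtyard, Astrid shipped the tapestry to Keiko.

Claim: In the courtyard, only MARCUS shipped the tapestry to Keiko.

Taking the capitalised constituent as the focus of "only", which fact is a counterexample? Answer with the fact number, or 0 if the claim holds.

8

The capitals mark "Marcus" as focus. So "only" rules out other agents, with the rest (the tapestry as thing and Keiko as recipient and in the courtyard as setting) as background.
Fact (8) shares the background but differs in agent (Astrid) — a counterexample.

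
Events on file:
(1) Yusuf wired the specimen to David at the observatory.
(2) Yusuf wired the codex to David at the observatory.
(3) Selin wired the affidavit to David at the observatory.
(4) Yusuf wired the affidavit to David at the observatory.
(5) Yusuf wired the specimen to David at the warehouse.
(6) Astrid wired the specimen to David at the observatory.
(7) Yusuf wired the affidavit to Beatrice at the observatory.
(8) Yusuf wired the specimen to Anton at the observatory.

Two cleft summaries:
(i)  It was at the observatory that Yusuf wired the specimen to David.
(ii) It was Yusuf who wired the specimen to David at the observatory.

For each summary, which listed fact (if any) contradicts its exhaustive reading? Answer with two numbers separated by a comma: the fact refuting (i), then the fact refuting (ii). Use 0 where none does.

5, 6

(i): focus "at the observatory". Looking for Yusuf as agent and the specimen as thing and David as recipient with some other setting — fact (5) has at the warehouse there. Refuted.
(ii): focus "Yusuf". Looking for the specimen as thing and David as recipient and at the observatory as setting with some other agent — fact (6) has Astrid there. Refuted.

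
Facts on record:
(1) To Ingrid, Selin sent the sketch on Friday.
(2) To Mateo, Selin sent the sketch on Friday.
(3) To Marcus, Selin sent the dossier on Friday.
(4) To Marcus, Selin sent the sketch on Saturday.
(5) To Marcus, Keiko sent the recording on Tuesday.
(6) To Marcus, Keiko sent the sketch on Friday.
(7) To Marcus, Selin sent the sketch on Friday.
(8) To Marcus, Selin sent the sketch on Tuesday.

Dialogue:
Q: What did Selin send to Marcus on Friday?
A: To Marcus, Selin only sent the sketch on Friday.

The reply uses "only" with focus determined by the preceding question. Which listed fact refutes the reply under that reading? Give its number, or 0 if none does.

3

Answering "What did ...?" puts focus on the thing — here, "the sketch".
"Only" then excludes alternative things while the background — agent = Selin, recipient = Marcus, setting = on Friday — is held fixed.
Fact (3) shares the background with a different thing (the dossier) — counterexample.
(Fact (1) would refute a reading with focus on the recipient — but that is not what the question asks.)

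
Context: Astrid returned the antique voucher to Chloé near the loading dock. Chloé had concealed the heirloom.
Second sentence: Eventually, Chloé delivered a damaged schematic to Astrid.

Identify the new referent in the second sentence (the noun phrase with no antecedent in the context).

"Chloé" and "Astrid" in the second sentence are given — already mentioned in the context.
"a damaged schematic" has no antecedent in the context; it is discourse-new (the indefinite article also signals a new referent).

a damaged schematic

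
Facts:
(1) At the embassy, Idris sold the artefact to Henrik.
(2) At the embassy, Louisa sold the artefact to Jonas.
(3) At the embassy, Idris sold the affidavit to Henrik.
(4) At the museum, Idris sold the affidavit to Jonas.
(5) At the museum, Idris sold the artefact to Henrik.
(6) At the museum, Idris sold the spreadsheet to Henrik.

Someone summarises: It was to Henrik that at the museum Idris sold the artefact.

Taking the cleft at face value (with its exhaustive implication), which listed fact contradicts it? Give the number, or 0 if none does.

0

Focus of the cleft: "Henrik" (the recipient). Presupposed background: same agent, thing, setting (Idris / the artefact / at the museum).
The exhaustive reading says no other recipient fits that background.
Every other fact differs from the presupposition on some backgrounded slot, so none challenges the exhaustivity.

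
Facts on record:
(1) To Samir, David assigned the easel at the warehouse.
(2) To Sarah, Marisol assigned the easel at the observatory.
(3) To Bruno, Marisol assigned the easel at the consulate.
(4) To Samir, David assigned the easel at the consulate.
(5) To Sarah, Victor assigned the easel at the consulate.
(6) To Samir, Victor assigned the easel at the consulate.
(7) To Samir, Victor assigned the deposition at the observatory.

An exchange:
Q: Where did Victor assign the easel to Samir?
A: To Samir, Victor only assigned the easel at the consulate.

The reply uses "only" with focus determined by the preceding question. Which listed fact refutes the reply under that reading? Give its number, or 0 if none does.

The question "Where did ...?" targets the setting, so in the reply the focus falls on "at the consulate".
So "only" ranges over settings; the rest (same agent, thing, recipient (Victor / the easel / Samir)) is presupposed.
No listed fact shares that background with another setting. Nothing contradicts the reply.
(Fact (5) would refute a reading with focus on the recipient — but that is not what the question asks.)

0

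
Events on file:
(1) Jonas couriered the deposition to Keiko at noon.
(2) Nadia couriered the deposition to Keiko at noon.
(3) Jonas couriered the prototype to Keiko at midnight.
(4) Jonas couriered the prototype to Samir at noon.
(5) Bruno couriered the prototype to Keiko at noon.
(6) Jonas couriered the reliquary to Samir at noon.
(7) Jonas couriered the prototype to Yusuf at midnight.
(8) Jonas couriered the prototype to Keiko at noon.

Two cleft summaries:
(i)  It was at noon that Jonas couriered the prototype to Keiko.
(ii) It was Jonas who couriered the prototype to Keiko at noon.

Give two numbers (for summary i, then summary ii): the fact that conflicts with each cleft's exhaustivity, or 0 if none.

Summary (i) focuses "at noon" (the setting); background agent = Jonas, thing = the prototype, recipient = Keiko. Fact (3) matches that background with setting = at midnight — refutes (i).
Summary (ii) focuses "Jonas" (the agent); background thing = the prototype, recipient = Keiko, setting = at noon. Fact (5) matches that background with agent = Bruno — refutes (ii).

3, 5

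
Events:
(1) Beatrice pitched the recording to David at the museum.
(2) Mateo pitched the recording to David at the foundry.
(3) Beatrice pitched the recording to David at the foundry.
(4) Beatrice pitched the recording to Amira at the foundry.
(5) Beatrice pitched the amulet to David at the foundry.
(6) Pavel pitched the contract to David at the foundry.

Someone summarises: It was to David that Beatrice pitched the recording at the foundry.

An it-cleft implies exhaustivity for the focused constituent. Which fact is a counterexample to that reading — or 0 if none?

The cleft puts "David" in focus and presupposes the open proposition with agent = Beatrice, thing = the recording, setting = at the foundry.
Exhaustivity: David is the only recipient satisfying that background.
Fact (4) shares the background but with recipient = Amira; exhaustivity is violated.

4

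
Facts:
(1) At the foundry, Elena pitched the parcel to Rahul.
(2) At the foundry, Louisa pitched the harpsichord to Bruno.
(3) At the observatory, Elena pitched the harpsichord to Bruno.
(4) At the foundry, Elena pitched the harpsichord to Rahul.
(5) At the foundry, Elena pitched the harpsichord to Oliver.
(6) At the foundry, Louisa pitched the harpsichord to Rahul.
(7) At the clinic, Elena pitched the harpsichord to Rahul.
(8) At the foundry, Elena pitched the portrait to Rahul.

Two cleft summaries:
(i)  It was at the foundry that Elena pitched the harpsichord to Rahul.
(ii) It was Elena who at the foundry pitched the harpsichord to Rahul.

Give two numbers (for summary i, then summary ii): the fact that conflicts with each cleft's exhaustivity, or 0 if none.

(i): focus "at the foundry". Looking for agent = Elena, thing = the harpsichord, recipient = Rahul with some other setting — fact (7) has at the clinic there. Refuted.
(ii): focus "Elena". Looking for thing = the harpsichord, recipient = Rahul, setting = at the foundry with some other agent — fact (6) has Louisa there. Refuted.

7, 6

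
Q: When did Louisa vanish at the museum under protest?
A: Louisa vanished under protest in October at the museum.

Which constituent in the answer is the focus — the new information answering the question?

The wh-word "when" asks about the time.
In the answer, "Louisa", "under protest" and "at the museum" are given — repeated from the question.
The constituent filling the time gap is "in October"; that is the focus and would carry nuclear stress.

in October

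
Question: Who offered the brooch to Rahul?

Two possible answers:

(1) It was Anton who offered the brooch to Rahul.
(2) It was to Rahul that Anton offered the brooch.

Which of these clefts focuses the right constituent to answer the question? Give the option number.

1

The question word "who" targets the subject (agent).
Option (1) clefts "Anton" — that matches what the question asks about.
Option (2) clefts "to Rahul" — the recipient, not what was asked.
So the congruent reply is (1).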